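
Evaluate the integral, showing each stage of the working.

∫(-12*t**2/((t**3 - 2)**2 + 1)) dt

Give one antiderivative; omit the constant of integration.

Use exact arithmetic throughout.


Step 1. Substitute u = t**3 - 2, turning ∫(-12*t**2/((t**3 - 2)**2 + 1)) dt into ∫(-4/(u**2 + 1)) du: now ∫(-4/(u**2 + 1)) du.
Step 2. Evaluate the standard form: now -4*atan(u).
Step 3. Substitute back u = t**3 - 2: now -4*atan(t**3 - 2).
Answer: -4*atan(t**3 - 2).


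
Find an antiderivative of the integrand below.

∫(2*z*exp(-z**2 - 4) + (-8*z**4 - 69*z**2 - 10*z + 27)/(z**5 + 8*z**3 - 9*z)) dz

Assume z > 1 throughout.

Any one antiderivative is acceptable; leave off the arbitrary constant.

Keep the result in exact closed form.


Answer: -exp(-z**2 - 4) - 3*log(z) - 3*log(z - 1) - 2*log(z + 1) + atan(z/3)/3.


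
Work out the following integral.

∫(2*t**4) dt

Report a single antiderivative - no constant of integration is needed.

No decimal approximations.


Answer: 2*t**5/5.


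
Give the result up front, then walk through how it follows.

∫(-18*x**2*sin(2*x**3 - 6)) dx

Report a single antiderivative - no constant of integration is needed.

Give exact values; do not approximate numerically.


The answer is 3*cos(2*x**3 - 6).
Step 1. Substitute u = x**3 - 3, turning ∫(-18*x**2*sin(2*x**3 - 6)) dx into ∫(-6*sin(2*u)) du: now ∫(-6*sin(2*u)) du.
Step 2. Evaluate the standard form: now 3*cos(2*u).
Step 3. Substitute back u = x**3 - 3: now 3*cos(2*x**3 - 6).
Answer: 3*cos(2*x**3 - 6).


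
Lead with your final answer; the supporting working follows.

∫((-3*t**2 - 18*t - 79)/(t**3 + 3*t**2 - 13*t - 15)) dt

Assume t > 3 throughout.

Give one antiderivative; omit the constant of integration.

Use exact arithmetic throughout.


The answer is -5*log(t - 3) + 4*log(t + 1) - 2*log(t + 5).
Step 1. Decompose ∫((-3*t**2 - 18*t - 79)/(t**3 + 3*t**2 - 13*t - 15)) dt by partial fractions, (-3*t**2 - 18*t - 79)/(t**3 + 3*t**2 - 13*t - 15) = -2/(t + 5) + 4/(t + 1) - 5/(t - 3): now ∫(-5/(t - 3)) dt + ∫(4/(t + 1)) dt + ∫(-2/(t + 5)) dt.
Step 2. Evaluate the standard form [assuming t > -5]: now -2*log(t + 5) + ∫(-5/(t - 3)) dt + ∫(4/(t + 1)) dt.
Step 3. Evaluate the standard form [assuming t > 3]: now -5*log(t - 3) - 2*log(t + 5) + ∫(4/(t + 1)) dt.
Step 4. Evaluate the standard form [assuming t > -1]: now -5*log(t - 3) + 4*log(t + 1) - 2*log(t + 5).
Answer: -5*log(t - 3) + 4*log(t + 1) - 2*log(t + 5).


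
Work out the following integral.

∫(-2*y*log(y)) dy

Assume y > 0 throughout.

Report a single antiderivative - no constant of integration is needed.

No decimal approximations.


Answer: -y**2*log(y) + y**2/2.


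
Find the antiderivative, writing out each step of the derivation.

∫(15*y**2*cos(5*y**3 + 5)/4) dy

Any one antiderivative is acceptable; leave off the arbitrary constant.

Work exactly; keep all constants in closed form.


Step 1. Substitute u = y**3 + 1, turning ∫(15*y**2*cos(5*y**3 + 5)/4) dy into ∫(5*cos(5*u)/4) du: now ∫(5*cos(5*u)/4) du.
Step 2. Evaluate the standard form: now sin(5*u)/4.
Step 3. Substitute back u = y**3 + 1: now sin(5*y**3 + 5)/4.
Answer: sin(5*y**3 + 5)/4.


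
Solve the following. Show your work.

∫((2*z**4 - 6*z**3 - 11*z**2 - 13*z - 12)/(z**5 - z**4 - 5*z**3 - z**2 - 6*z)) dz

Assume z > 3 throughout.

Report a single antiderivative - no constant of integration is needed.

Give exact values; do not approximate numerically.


Step 1. Decompose ∫((2*z**4 - 6*z**3 - 11*z**2 - 13*z - 12)/(z**5 - z**4 - 5*z**3 - z**2 - 6*z)) dz by partial fractions, (2*z**4 - 6*z**3 - 11*z**2 - 13*z - 12)/(z**5 - z**4 - 5*z**3 - z**2 - 6*z) = 1/(z**2 + 1) + 1/(z + 2) - 1/(z - 3) + 2/z: now ∫(2/z) dz + ∫(-1/(z - 3)) dz + ∫(1/(z + 2)) dz + ∫(1/(z**2 + 1)) dz.
Step 2. Evaluate the standard form [assuming z > 3]: now -log(z - 3) + ∫(2/z) dz + ∫(1/(z + 2)) dz + ∫(1/(z**2 + 1)) dz.
Step 3. Evaluate the standard form [assuming z > 0]: now 2*log(z) - log(z - 3) + ∫(1/(z + 2)) dz + ∫(1/(z**2 + 1)) dz.
Step 4. Evaluate the standard form [assuming z > -2]: now 2*log(z) - log(z - 3) + log(z + 2) + ∫(1/(z**2 + 1)) dz.
Step 5. Evaluate the standard form: now 2*log(z) - log(z - 3) + log(z + 2) + atan(z).
Answer: 2*log(z) - log(z - 3) + log(z + 2) + atan(z).


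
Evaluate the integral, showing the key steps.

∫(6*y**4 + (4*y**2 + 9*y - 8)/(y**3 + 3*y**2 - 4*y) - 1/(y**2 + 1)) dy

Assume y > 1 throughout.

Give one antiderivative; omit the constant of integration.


Step 1. Rewrite: now ∫(6*y**4) dy + ∫((4*y**2 + 9*y - 8)/(y**3 + 3*y**2 - 4*y)) dy + ∫(-1/(y**2 + 1)) dy.
Step 2. Evaluate the standard form: now -atan(y) + ∫(6*y**4) dy + ∫((4*y**2 + 9*y - 8)/(y**3 + 3*y**2 - 4*y)) dy.
Step 3. Evaluate the standard form: now 6*y**5/5 - atan(y) + ∫((4*y**2 + 9*y - 8)/(y**3 + 3*y**2 - 4*y)) dy.
Step 4. Decompose ∫((4*y**2 + 9*y - 8)/(y**3 + 3*y**2 - 4*y)) dy by partial fractions, (4*y**2 + 9*y - 8)/(y**3 + 3*y**2 - 4*y) = 1/(y + 4) + 1/(y - 1) + 2/y: now 6*y**5/5 - atan(y) + ∫(2/y) dy + ∫(1/(y - 1)) dy + ∫(1/(y + 4)) dy.
Step 5. Evaluate the standard form [assuming y > -4]: now 6*y**5/5 + log(y + 4) - atan(y) + ∫(2/y) dy + ∫(1/(y - 1)) dy.
Step 6. Evaluate the standard form [assuming y > 0]: now 6*y**5/5 + 2*log(y) + log(y + 4) - atan(y) + ∫(1/(y - 1)) dy.
Step 7. Evaluate the standard form [assuming y > 1]: now 6*y**5/5 + 2*log(y) + log(y - 1) + log(y + 4) - atan(y).
Answer: 6*y**5/5 + 2*log(y) + log(y - 1) + log(y + 4) - atan(y).


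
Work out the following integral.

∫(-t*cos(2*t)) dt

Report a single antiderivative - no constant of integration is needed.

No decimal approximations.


Answer: -t*sin(2*t)/2 - cos(2*t)/4.


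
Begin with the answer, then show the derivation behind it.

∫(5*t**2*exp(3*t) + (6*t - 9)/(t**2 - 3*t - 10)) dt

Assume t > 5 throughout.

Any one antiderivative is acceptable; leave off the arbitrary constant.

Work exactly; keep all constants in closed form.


The answer is 5*t**2*exp(3*t)/3 - 10*t*exp(3*t)/9 + 10*exp(3*t)/27 + 3*log(t - 5) + 3*log(t + 2).
Step 1. Rewrite: now ∫(5*t**2*exp(3*t)) dt + ∫((6*t - 9)/(t**2 - 3*t - 10)) dt.
Step 2. Decompose ∫((6*t - 9)/(t**2 - 3*t - 10)) dt by partial fractions, (6*t - 9)/(t**2 - 3*t - 10) = 3/(t + 2) + 3/(t - 5): now ∫(5*t**2*exp(3*t)) dt + ∫(3/(t - 5)) dt + ∫(3/(t + 2)) dt.
Step 3. Evaluate the standard form [assuming t > 5]: now 3*log(t - 5) + ∫(5*t**2*exp(3*t)) dt + ∫(3/(t + 2)) dt.
Step 4. Evaluate the standard form [assuming t > -2]: now 3*log(t - 5) + 3*log(t + 2) + ∫(5*t**2*exp(3*t)) dt.
Step 5. Integrate ∫(5*t**2*exp(3*t)) dt by parts with u = t**2, dv = (5*exp(3*t)) dt, so v = 5*exp(3*t)/3: now 5*t**2*exp(3*t)/3 + 3*log(t - 5) + 3*log(t + 2) + ∫(-10*t*exp(3*t)/3) dt.
Step 6. Integrate ∫(-10*t*exp(3*t)/3) dt by parts with u = t, dv = (-10*exp(3*t)/3) dt, so v = -10*exp(3*t)/9: now 5*t**2*exp(3*t)/3 - 10*t*exp(3*t)/9 + 3*log(t - 5) + 3*log(t + 2) + ∫(10*exp(3*t)/9) dt.
Step 7. Evaluate the standard form: now 5*t**2*exp(3*t)/3 - 10*t*exp(3*t)/9 + 10*exp(3*t)/27 + 3*log(t - 5) + 3*log(t + 2).
Answer: 5*t**2*exp(3*t)/3 - 10*t*exp(3*t)/9 + 10*exp(3*t)/27 + 3*log(t - 5) + 3*log(t + 2).


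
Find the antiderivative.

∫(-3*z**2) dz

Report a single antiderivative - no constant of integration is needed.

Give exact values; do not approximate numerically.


Answer: -z**3.


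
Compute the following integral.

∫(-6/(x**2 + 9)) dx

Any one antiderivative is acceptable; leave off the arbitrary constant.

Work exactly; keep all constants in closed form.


Answer: -2*atan(x/3).


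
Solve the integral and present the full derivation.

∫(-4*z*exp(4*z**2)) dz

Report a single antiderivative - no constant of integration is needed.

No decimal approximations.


Step 1. Substitute u = z**2, turning ∫(-4*z*exp(4*z**2)) dz into ∫(-2*exp(4*u)) du: now ∫(-2*exp(4*u)) du.
Step 2. Evaluate the standard form: now -exp(4*u)/2.
Step 3. Substitute back u = z**2: now -exp(4*z**2)/2.
Answer: -exp(4*z**2)/2.


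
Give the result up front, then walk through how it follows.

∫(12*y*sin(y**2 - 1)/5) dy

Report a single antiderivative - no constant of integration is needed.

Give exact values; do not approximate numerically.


The answer is -6*cos(y**2 - 1)/5.
Step 1. Substitute u = y**2 - 1, turning ∫(12*y*sin(y**2 - 1)/5) dy into ∫(6*sin(u)/5) du: now ∫(6*sin(u)/5) du.
Step 2. Evaluate the standard form: now -6*cos(u)/5.
Step 3. Substitute back u = y**2 - 1: now -6*cos(y**2 - 1)/5.
Answer: -6*cos(y**2 - 1)/5.


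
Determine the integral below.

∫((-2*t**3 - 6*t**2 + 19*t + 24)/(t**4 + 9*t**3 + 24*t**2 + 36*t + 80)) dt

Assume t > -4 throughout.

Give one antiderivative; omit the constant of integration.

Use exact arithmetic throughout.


Answer: -log(t + 4) - log(t + 5) + 3*atan(t/2)/2.


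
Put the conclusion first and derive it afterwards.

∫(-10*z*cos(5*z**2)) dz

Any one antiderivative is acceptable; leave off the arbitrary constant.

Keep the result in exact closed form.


The answer is -sin(5*z**2).
Step 1. Substitute u = z**2, turning ∫(-10*z*cos(5*z**2)) dz into ∫(-5*cos(5*u)) du: now ∫(-5*cos(5*u)) du.
Step 2. Evaluate the standard form: now -sin(5*u).
Step 3. Substitute back u = z**2: now -sin(5*z**2).
Answer: -sin(5*z**2).


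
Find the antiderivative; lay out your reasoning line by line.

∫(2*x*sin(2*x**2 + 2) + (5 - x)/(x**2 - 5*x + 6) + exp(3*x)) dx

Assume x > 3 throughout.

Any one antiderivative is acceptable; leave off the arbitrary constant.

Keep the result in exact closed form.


Step 1. Rewrite: now ∫(2*x*sin(2*x**2 + 2)) dx + ∫((5 - x)/(x**2 - 5*x + 6)) dx + ∫(exp(3*x)) dx.
Step 2. Evaluate the standard form: now exp(3*x)/3 + ∫(2*x*sin(2*x**2 + 2)) dx + ∫((5 - x)/(x**2 - 5*x + 6)) dx.
Step 3. Decompose ∫((5 - x)/(x**2 - 5*x + 6)) dx by partial fractions, (5 - x)/(x**2 - 5*x + 6) = -3/(x - 2) + 2/(x - 3): now exp(3*x)/3 + ∫(2*x*sin(2*x**2 + 2)) dx + ∫(2/(x - 3)) dx + ∫(-3/(x - 2)) dx.
Step 4. Evaluate the standard form [assuming x > 3]: now exp(3*x)/3 + 2*log(x - 3) + ∫(2*x*sin(2*x**2 + 2)) dx + ∫(-3/(x - 2)) dx.
Step 5. Evaluate the standard form [assuming x > 2]: now exp(3*x)/3 + 2*log(x - 3) - 3*log(x - 2) + ∫(2*x*sin(2*x**2 + 2)) dx.
Step 6. Substitute u = x**2 + 1, turning ∫(2*x*sin(2*x**2 + 2)) dx into ∫(sin(2*u)) du: now exp(3*x)/3 + 2*log(x - 3) - 3*log(x - 2) + ∫(sin(2*u)) du.
Step 7. Evaluate the standard form: now exp(3*x)/3 + 2*log(x - 3) - 3*log(x - 2) - cos(2*u)/2.
Step 8. Substitute back u = x**2 + 1: now exp(3*x)/3 + 2*log(x - 3) - 3*log(x - 2) - cos(2*x**2 + 2)/2.
Answer: exp(3*x)/3 + 2*log(x - 3) - 3*log(x - 2) - cos(2*x**2 + 2)/2.


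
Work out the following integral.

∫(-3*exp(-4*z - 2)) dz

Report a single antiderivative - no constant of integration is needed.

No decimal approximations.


Answer: 3*exp(-4*z - 2)/4.


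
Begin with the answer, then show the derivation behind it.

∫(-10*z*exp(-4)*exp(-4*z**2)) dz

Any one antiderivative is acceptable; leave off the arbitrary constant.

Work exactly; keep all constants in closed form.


The answer is 5*exp(-4*z**2 - 4)/4.
Step 1. Substitute u = z**2 + 1, turning ∫(-10*z*exp(-4)*exp(-4*z**2)) dz into ∫(-5*exp(-4*u)) du: now ∫(-5*exp(-4*u)) du.
Step 2. Evaluate the standard form: now 5*exp(-4*u)/4.
Step 3. Substitute back u = z**2 + 1: now 5*exp(-4*z**2 - 4)/4.
Answer: 5*exp(-4*z**2 - 4)/4.


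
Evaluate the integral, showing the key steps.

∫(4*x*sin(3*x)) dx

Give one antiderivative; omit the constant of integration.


Step 1. Integrate ∫(4*x*sin(3*x)) dx by parts with u = x, dv = (4*sin(3*x)) dx, so v = -4*cos(3*x)/3: now -4*x*cos(3*x)/3 + ∫(4*cos(3*x)/3) dx.
Step 2. Evaluate the standard form: now -4*x*cos(3*x)/3 + 4*sin(3*x)/9.
Answer: -4*x*cos(3*x)/3 + 4*sin(3*x)/9.


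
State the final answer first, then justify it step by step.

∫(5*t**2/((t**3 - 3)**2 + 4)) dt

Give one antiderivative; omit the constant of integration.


The answer is 5*atan(t**3/2 - 3/2)/6.
Step 1. Substitute u = t**3 - 3, turning ∫(5*t**2/((t**3 - 3)**2 + 4)) dt into ∫(5/(3*(u**2 + 4))) du: now ∫(5/(3*(u**2 + 4))) du.
Step 2. Evaluate the standard form: now 5*atan(u/2)/6.
Step 3. Substitute back u = t**3 - 3: now 5*atan(t**3/2 - 3/2)/6.
Answer: 5*atan(t**3/2 - 3/2)/6.


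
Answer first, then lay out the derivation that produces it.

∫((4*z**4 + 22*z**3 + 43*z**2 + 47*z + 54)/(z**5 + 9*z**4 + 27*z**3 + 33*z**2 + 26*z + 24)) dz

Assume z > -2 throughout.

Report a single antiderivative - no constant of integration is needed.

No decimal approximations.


The answer is 2*log(z + 2) - 3*log(z + 3) + 5*log(z + 4) + atan(z).
Step 1. Decompose ∫((4*z**4 + 22*z**3 + 43*z**2 + 47*z + 54)/(z**5 + 9*z**4 + 27*z**3 + 33*z**2 + 26*z + 24)) dz by partial fractions, (4*z**4 + 22*z**3 + 43*z**2 + 47*z + 54)/(z**5 + 9*z**4 + 27*z**3 + 33*z**2 + 26*z + 24) = 1/(z**2 + 1) + 5/(z + 4) - 3/(z + 3) + 2/(z + 2): now ∫(2/(z + 2)) dz + ∫(-3/(z + 3)) dz + ∫(5/(z + 4)) dz + ∫(1/(z**2 + 1)) dz.
Step 2. Evaluate the standard form [assuming z > -2]: now 2*log(z + 2) + ∫(-3/(z + 3)) dz + ∫(5/(z + 4)) dz + ∫(1/(z**2 + 1)) dz.
Step 3. Evaluate the standard form [assuming z > -4]: now 2*log(z + 2) + 5*log(z + 4) + ∫(-3/(z + 3)) dz + ∫(1/(z**2 + 1)) dz.
Step 4. Evaluate the standard form [assuming z > -3]: now 2*log(z + 2) - 3*log(z + 3) + 5*log(z + 4) + ∫(1/(z**2 + 1)) dz.
Step 5. Evaluate the standard form: now 2*log(z + 2) - 3*log(z + 3) + 5*log(z + 4) + atan(z).
Answer: 2*log(z + 2) - 3*log(z + 3) + 5*log(z + 4) + atan(z).


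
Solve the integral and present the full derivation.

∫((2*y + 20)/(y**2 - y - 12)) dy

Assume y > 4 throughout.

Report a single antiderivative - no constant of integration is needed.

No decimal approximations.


Step 1. Decompose ∫((2*y + 20)/(y**2 - y - 12)) dy by partial fractions, (2*y + 20)/(y**2 - y - 12) = -2/(y + 3) + 4/(y - 4): now ∫(4/(y - 4)) dy + ∫(-2/(y + 3)) dy.
Step 2. Evaluate the standard form [assuming y > -3]: now -2*log(y + 3) + ∫(4/(y - 4)) dy.
Step 3. Evaluate the standard form [assuming y > 4]: now 4*log(y - 4) - 2*log(y + 3).
Answer: 4*log(y - 4) - 2*log(y + 3).


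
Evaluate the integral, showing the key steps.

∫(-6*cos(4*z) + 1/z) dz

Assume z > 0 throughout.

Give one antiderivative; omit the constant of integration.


Step 1. Rewrite: now ∫(1/z) dz + ∫(-6*cos(4*z)) dz.
Step 2. Evaluate the standard form [assuming z > 0]: now log(z) + ∫(-6*cos(4*z)) dz.
Step 3. Evaluate the standard form: now log(z) - 3*sin(4*z)/2.
Answer: log(z) - 3*sin(4*z)/2.


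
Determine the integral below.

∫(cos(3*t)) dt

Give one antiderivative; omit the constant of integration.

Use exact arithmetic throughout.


Answer: sin(3*t)/3.


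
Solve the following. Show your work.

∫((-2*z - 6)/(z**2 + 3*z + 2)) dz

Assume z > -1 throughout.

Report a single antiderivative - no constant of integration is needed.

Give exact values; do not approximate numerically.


Step 1. Decompose ∫((-2*z - 6)/(z**2 + 3*z + 2)) dz by partial fractions, (-2*z - 6)/(z**2 + 3*z + 2) = 2/(z + 2) - 4/(z + 1): now ∫(-4/(z + 1)) dz + ∫(2/(z + 2)) dz.
Step 2. Evaluate the standard form [assuming z > -2]: now 2*log(z + 2) + ∫(-4/(z + 1)) dz.
Step 3. Evaluate the standard form [assuming z > -1]: now -4*log(z + 1) + 2*log(z + 2).
Answer: -4*log(z + 1) + 2*log(z + 2).


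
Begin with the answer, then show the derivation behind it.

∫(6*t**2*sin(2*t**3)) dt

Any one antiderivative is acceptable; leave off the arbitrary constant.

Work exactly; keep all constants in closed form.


The answer is -cos(2*t**3).
Step 1. Substitute u = t**3, turning ∫(6*t**2*sin(2*t**3)) dt into ∫(2*sin(2*u)) du: now ∫(2*sin(2*u)) du.
Step 2. Evaluate the standard form: now -cos(2*u).
Step 3. Substitute back u = t**3: now -cos(2*t**3).
Answer: -cos(2*t**3).


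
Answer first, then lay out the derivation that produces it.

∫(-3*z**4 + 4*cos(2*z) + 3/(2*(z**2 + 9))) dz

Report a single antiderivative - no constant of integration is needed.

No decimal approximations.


The answer is -3*z**5/5 + 2*sin(2*z) + atan(z/3)/2.
Step 1. Rewrite: now ∫(-3*z**4) dz + ∫(3/(2*(z**2 + 9))) dz + ∫(4*cos(2*z)) dz.
Step 2. Evaluate the standard form: now -3*z**5/5 + ∫(3/(2*(z**2 + 9))) dz + ∫(4*cos(2*z)) dz.
Step 3. Evaluate the standard form: now -3*z**5/5 + 2*sin(2*z) + ∫(3/(2*(z**2 + 9))) dz.
Step 4. Evaluate the standard form: now -3*z**5/5 + 2*sin(2*z) + atan(z/3)/2.
Answer: -3*z**5/5 + 2*sin(2*z) + atan(z/3)/2.


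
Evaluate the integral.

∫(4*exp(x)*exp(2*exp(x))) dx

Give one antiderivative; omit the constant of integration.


Answer: 2*exp(2*exp(x)).


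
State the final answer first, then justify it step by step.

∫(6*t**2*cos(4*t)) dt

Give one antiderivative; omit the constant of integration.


The answer is 3*t**2*sin(4*t)/2 + 3*t*cos(4*t)/4 - 3*sin(4*t)/16.
Step 1. Integrate ∫(6*t**2*cos(4*t)) dt by parts with u = t**2, dv = (6*cos(4*t)) dt, so v = 3*sin(4*t)/2: now 3*t**2*sin(4*t)/2 + ∫(-3*t*sin(4*t)) dt.
Step 2. Integrate ∫(-3*t*sin(4*t)) dt by parts with u = t, dv = (-3*sin(4*t)) dt, so v = 3*cos(4*t)/4: now 3*t**2*sin(4*t)/2 + 3*t*cos(4*t)/4 + ∫(-3*cos(4*t)/4) dt.
Step 3. Evaluate the standard form: now 3*t**2*sin(4*t)/2 + 3*t*cos(4*t)/4 - 3*sin(4*t)/16.
Answer: 3*t**2*sin(4*t)/2 + 3*t*cos(4*t)/4 - 3*sin(4*t)/16.


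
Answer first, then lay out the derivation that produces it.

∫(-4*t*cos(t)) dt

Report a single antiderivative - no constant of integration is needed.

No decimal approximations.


The answer is -4*t*sin(t) - 4*cos(t).
Step 1. Integrate ∫(-4*t*cos(t)) dt by parts with u = t, dv = (-4*cos(t)) dt, so v = -4*sin(t): now -4*t*sin(t) + ∫(4*sin(t)) dt.
Step 2. Evaluate the standard form: now -4*t*sin(t) - 4*cos(t).
Answer: -4*t*sin(t) - 4*cos(t).


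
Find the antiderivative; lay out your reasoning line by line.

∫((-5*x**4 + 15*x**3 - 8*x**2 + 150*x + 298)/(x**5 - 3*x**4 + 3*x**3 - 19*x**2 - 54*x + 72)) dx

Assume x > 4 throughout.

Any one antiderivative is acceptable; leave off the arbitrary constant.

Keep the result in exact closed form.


Step 1. Decompose ∫((-5*x**4 + 15*x**3 - 8*x**2 + 150*x + 298)/(x**5 - 3*x**4 + 3*x**3 - 19*x**2 - 54*x + 72)) dx by partial fractions, (-5*x**4 + 15*x**3 - 8*x**2 + 150*x + 298)/(x**5 - 3*x**4 + 3*x**3 - 19*x**2 - 54*x + 72) = -1/(x**2 + 9) - 1/(x + 2) - 5/(x - 1) + 1/(x - 4): now ∫(1/(x - 4)) dx + ∫(-5/(x - 1)) dx + ∫(-1/(x + 2)) dx + ∫(-1/(x**2 + 9)) dx.
Step 2. Evaluate the standard form [assuming x > -2]: now -log(x + 2) + ∫(1/(x - 4)) dx + ∫(-5/(x - 1)) dx + ∫(-1/(x**2 + 9)) dx.
Step 3. Evaluate the standard form [assuming x > 1]: now -5*log(x - 1) - log(x + 2) + ∫(1/(x - 4)) dx + ∫(-1/(x**2 + 9)) dx.
Step 4. Evaluate the standard form [assuming x > 4]: now log(x - 4) - 5*log(x - 1) - log(x + 2) + ∫(-1/(x**2 + 9)) dx.
Step 5. Evaluate the standard form: now log(x - 4) - 5*log(x - 1) - log(x + 2) - atan(x/3)/3.
Answer: log(x - 4) - 5*log(x - 1) - log(x + 2) - atan(x/3)/3.


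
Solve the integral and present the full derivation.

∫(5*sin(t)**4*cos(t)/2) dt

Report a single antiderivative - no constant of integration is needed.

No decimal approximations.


Step 1. Substitute u = sin(t), turning ∫(5*sin(t)**4*cos(t)/2) dt into ∫(5*u**4/2) du: now ∫(5*u**4/2) du.
Step 2. Evaluate the standard form: now u**5/2.
Step 3. Substitute back u = sin(t): now sin(t)**5/2.
Answer: sin(t)**5/2.


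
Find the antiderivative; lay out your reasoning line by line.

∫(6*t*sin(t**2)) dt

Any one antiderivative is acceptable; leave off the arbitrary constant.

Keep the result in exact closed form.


Step 1. Substitute u = t**2, turning ∫(6*t*sin(t**2)) dt into ∫(3*sin(u)) du: now ∫(3*sin(u)) du.
Step 2. Evaluate the standard form: now -3*cos(u).
Step 3. Substitute back u = t**2: now -3*cos(t**2).
Answer: -3*cos(t**2).


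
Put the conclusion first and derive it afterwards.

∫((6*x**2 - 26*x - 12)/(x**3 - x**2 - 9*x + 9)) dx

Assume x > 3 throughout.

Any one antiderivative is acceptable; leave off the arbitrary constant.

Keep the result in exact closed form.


The answer is -3*log(x - 3) + 4*log(x - 1) + 5*log(x + 3).
Step 1. Decompose ∫((6*x**2 - 26*x - 12)/(x**3 - x**2 - 9*x + 9)) dx by partial fractions, (6*x**2 - 26*x - 12)/(x**3 - x**2 - 9*x + 9) = 5/(x + 3) + 4/(x - 1) - 3/(x - 3): now ∫(-3/(x - 3)) dx + ∫(4/(x - 1)) dx + ∫(5/(x + 3)) dx.
Step 2. Evaluate the standard form [assuming x > -3]: now 5*log(x + 3) + ∫(-3/(x - 3)) dx + ∫(4/(x - 1)) dx.
Step 3. Evaluate the standard form [assuming x > 1]: now 4*log(x - 1) + 5*log(x + 3) + ∫(-3/(x - 3)) dx.
Step 4. Evaluate the standard form [assuming x > 3]: now -3*log(x - 3) + 4*log(x - 1) + 5*log(x + 3).
Answer: -3*log(x - 3) + 4*log(x - 1) + 5*log(x + 3).


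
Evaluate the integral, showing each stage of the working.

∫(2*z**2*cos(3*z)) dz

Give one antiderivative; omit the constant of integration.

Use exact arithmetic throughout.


Step 1. Integrate ∫(2*z**2*cos(3*z)) dz by parts with u = z**2, dv = (2*cos(3*z)) dz, so v = 2*sin(3*z)/3: now 2*z**2*sin(3*z)/3 + ∫(-4*z*sin(3*z)/3) dz.
Step 2. Integrate ∫(-4*z*sin(3*z)/3) dz by parts with u = z, dv = (-4*sin(3*z)/3) dz, so v = 4*cos(3*z)/9: now 2*z**2*sin(3*z)/3 + 4*z*cos(3*z)/9 + ∫(-4*cos(3*z)/9) dz.
Step 3. Evaluate the standard form: now 2*z**2*sin(3*z)/3 + 4*z*cos(3*z)/9 - 4*sin(3*z)/27.
Answer: 2*z**2*sin(3*z)/3 + 4*z*cos(3*z)/9 - 4*sin(3*z)/27.


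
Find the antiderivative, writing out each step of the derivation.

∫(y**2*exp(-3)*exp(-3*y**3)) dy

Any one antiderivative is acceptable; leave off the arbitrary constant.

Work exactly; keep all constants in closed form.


Step 1. Substitute u = y**3 + 1, turning ∫(y**2*exp(-3)*exp(-3*y**3)) dy into ∫(exp(-3*u)/3) du: now ∫(exp(-3*u)/3) du.
Step 2. Evaluate the standard form: now -exp(-3*u)/9.
Step 3. Substitute back u = y**3 + 1: now -exp(-3*y**3 - 3)/9.
Answer: -exp(-3*y**3 - 3)/9.


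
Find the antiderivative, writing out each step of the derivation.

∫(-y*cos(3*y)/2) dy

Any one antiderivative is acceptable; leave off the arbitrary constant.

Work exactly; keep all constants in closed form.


Step 1. Integrate ∫(-y*cos(3*y)/2) dy by parts with u = y, dv = (-cos(3*y)/2) dy, so v = -sin(3*y)/6: now -y*sin(3*y)/6 + ∫(sin(3*y)/6) dy.
Step 2. Evaluate the standard form: now -y*sin(3*y)/6 - cos(3*y)/18.
Answer: -y*sin(3*y)/6 - cos(3*y)/18.


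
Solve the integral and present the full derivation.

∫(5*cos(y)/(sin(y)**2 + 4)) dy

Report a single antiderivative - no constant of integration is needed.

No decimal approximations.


Step 1. Substitute u = sin(y), turning ∫(5*cos(y)/(sin(y)**2 + 4)) dy into ∫(5/(u**2 + 4)) du: now ∫(5/(u**2 + 4)) du.
Step 2. Evaluate the standard form: now 5*atan(u/2)/2.
Step 3. Substitute back u = sin(y): now 5*atan(sin(y)/2)/2.
Answer: 5*atan(sin(y)/2)/2.


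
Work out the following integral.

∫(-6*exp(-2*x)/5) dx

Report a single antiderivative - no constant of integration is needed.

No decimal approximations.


Answer: 3*exp(-2*x)/5.


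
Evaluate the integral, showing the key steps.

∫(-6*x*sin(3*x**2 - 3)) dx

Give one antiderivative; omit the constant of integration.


Step 1. Substitute u = x**2 - 1, turning ∫(-6*x*sin(3*x**2 - 3)) dx into ∫(-3*sin(3*u)) du: now ∫(-3*sin(3*u)) du.
Step 2. Evaluate the standard form: now cos(3*u).
Step 3. Substitute back u = x**2 - 1: now cos(3*x**2 - 3).
Answer: cos(3*x**2 - 3).


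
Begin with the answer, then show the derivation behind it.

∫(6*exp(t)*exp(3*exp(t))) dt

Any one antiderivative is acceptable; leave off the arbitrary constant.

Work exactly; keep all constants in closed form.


The answer is 2*exp(3*exp(t)).
Step 1. Substitute u = exp(t), turning ∫(6*exp(t)*exp(3*exp(t))) dt into ∫(6*exp(3*u)) du: now ∫(6*exp(3*u)) du.
Step 2. Evaluate the standard form: now 2*exp(3*u).
Step 3. Substitute back u = exp(t): now 2*exp(3*exp(t)).
Answer: 2*exp(3*exp(t)).


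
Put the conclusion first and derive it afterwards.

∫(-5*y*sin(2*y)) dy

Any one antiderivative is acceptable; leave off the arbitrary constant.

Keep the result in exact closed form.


The answer is 5*y*cos(2*y)/2 - 5*sin(2*y)/4.
Step 1. Integrate ∫(-5*y*sin(2*y)) dy by parts with u = y, dv = (-5*sin(2*y)) dy, so v = 5*cos(2*y)/2: now 5*y*cos(2*y)/2 + ∫(-5*cos(2*y)/2) dy.
Step 2. Evaluate the standard form: now 5*y*cos(2*y)/2 - 5*sin(2*y)/4.
Answer: 5*y*cos(2*y)/2 - 5*sin(2*y)/4.


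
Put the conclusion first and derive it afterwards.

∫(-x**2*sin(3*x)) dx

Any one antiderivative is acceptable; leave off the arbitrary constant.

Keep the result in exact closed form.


The answer is x**2*cos(3*x)/3 - 2*x*sin(3*x)/9 - 2*cos(3*x)/27.
Step 1. Integrate ∫(-x**2*sin(3*x)) dx by parts with u = x**2, dv = (-sin(3*x)) dx, so v = cos(3*x)/3: now x**2*cos(3*x)/3 + ∫(-2*x*cos(3*x)/3) dx.
Step 2. Integrate ∫(-2*x*cos(3*x)/3) dx by parts with u = x, dv = (-2*cos(3*x)/3) dx, so v = -2*sin(3*x)/9: now x**2*cos(3*x)/3 - 2*x*sin(3*x)/9 + ∫(2*sin(3*x)/9) dx.
Step 3. Evaluate the standard form: now x**2*cos(3*x)/3 - 2*x*sin(3*x)/9 - 2*cos(3*x)/27.
Answer: x**2*cos(3*x)/3 - 2*x*sin(3*x)/9 - 2*cos(3*x)/27.


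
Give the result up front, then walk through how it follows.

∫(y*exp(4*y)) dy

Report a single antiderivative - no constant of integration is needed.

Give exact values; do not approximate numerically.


The answer is y*exp(4*y)/4 - exp(4*y)/16.
Step 1. Integrate ∫(y*exp(4*y)) dy by parts with u = y, dv = (exp(4*y)) dy, so v = exp(4*y)/4: now y*exp(4*y)/4 + ∫(-exp(4*y)/4) dy.
Step 2. Evaluate the standard form: now y*exp(4*y)/4 - exp(4*y)/16.
Answer: y*exp(4*y)/4 - exp(4*y)/16.


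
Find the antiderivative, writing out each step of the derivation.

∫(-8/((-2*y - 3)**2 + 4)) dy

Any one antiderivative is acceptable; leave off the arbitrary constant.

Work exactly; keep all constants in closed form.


Step 1. Substitute u = -2*y - 3, turning ∫(-8/((-2*y - 3)**2 + 4)) dy into ∫(4/(u**2 + 4)) du: now ∫(4/(u**2 + 4)) du.
Step 2. Evaluate the standard form: now 2*atan(u/2).
Step 3. Substitute back u = -2*y - 3: now -2*atan(y + 3/2).
Answer: -2*atan(y + 3/2).


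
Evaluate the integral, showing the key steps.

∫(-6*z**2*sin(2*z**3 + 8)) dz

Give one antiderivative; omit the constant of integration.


Step 1. Substitute u = z**3 + 4, turning ∫(-6*z**2*sin(2*z**3 + 8)) dz into ∫(-2*sin(2*u)) du: now ∫(-2*sin(2*u)) du.
Step 2. Evaluate the standard form: now cos(2*u).
Step 3. Substitute back u = z**3 + 4: now cos(2*z**3 + 8).
Answer: cos(2*z**3 + 8).


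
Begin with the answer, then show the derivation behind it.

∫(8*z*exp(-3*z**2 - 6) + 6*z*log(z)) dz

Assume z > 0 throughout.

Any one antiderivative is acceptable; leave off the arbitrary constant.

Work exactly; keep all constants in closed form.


The answer is 3*z**2*log(z) - 3*z**2/2 - 4*exp(-3*z**2 - 6)/3.
Step 1. Rewrite: now ∫(8*z*exp(-3*z**2 - 6)) dz + ∫(6*z*log(z)) dz.
Step 2. Substitute u = z**2 + 2, turning ∫(8*z*exp(-3*z**2 - 6)) dz into ∫(4*exp(-3*u)) du: now ∫(6*z*log(z)) dz + ∫(4*exp(-3*u)) du.
Step 3. Evaluate the standard form: now ∫(6*z*log(z)) dz - 4*exp(-3*u)/3.
Step 4. Substitute back u = z**2 + 2: now -4*exp(-3*z**2 - 6)/3 + ∫(6*z*log(z)) dz.
Step 5. Integrate ∫(6*z*log(z)) dz by parts with u = log(z), dv = (6*z) dz, so v = 3*z**2 [assuming z > 0]: now 3*z**2*log(z) - 4*exp(-3*z**2 - 6)/3 + ∫(-3*z) dz.
Step 6. Evaluate the standard form: now 3*z**2*log(z) - 3*z**2/2 - 4*exp(-3*z**2 - 6)/3.
Answer: 3*z**2*log(z) - 3*z**2/2 - 4*exp(-3*z**2 - 6)/3.


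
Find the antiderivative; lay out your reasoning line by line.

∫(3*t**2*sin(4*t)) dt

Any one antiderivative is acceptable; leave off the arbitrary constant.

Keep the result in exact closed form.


Step 1. Integrate ∫(3*t**2*sin(4*t)) dt by parts with u = t**2, dv = (3*sin(4*t)) dt, so v = -3*cos(4*t)/4: now -3*t**2*cos(4*t)/4 + ∫(3*t*cos(4*t)/2) dt.
Step 2. Integrate ∫(3*t*cos(4*t)/2) dt by parts with u = t, dv = (3*cos(4*t)/2) dt, so v = 3*sin(4*t)/8: now -3*t**2*cos(4*t)/4 + 3*t*sin(4*t)/8 + ∫(-3*sin(4*t)/8) dt.
Step 3. Evaluate the standard form: now -3*t**2*cos(4*t)/4 + 3*t*sin(4*t)/8 + 3*cos(4*t)/32.
Answer: -3*t**2*cos(4*t)/4 + 3*t*sin(4*t)/8 + 3*cos(4*t)/32.


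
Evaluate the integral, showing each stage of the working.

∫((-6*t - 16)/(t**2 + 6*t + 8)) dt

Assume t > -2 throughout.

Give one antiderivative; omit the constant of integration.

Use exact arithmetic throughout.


Step 1. Decompose ∫((-6*t - 16)/(t**2 + 6*t + 8)) dt by partial fractions, (-6*t - 16)/(t**2 + 6*t + 8) = -4/(t + 4) - 2/(t + 2): now ∫(-2/(t + 2)) dt + ∫(-4/(t + 4)) dt.
Step 2. Evaluate the standard form [assuming t > -2]: now -2*log(t + 2) + ∫(-4/(t + 4)) dt.
Step 3. Evaluate the standard form [assuming t > -4]: now -2*log(t + 2) - 4*log(t + 4).
Answer: -2*log(t + 2) - 4*log(t + 4).


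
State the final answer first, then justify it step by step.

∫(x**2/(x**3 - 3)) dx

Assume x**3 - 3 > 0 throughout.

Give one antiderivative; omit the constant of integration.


The answer is log(x**3 - 3)/3.
Step 1. Substitute u = x**3 - 3, turning ∫(x**2/(x**3 - 3)) dx into ∫(1/(3*u)) du: now ∫(1/(3*u)) du.
Step 2. Evaluate the standard form [assuming u > 0]: now log(u)/3.
Step 3. Substitute back u = x**3 - 3: now log(x**3 - 3)/3.
Answer: log(x**3 - 3)/3.


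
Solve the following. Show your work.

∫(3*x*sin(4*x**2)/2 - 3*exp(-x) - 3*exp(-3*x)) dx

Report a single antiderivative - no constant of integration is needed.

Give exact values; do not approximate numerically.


Step 1. Rewrite: now ∫(3*x*sin(4*x**2)/2) dx + ∫(-3*exp(-3*x)) dx + ∫(-3*exp(-x)) dx.
Step 2. Substitute u = x**2, turning ∫(3*x*sin(4*x**2)/2) dx into ∫(3*sin(4*u)/4) du: now ∫(-3*exp(-3*x)) dx + ∫(-3*exp(-x)) dx + ∫(3*sin(4*u)/4) du.
Step 3. Evaluate the standard form: now -3*cos(4*u)/16 + ∫(-3*exp(-3*x)) dx + ∫(-3*exp(-x)) dx.
Step 4. Substitute back u = x**2: now -3*cos(4*x**2)/16 + ∫(-3*exp(-3*x)) dx + ∫(-3*exp(-x)) dx.
Step 5. Evaluate the standard form: now -3*cos(4*x**2)/16 + ∫(-3*exp(-x)) dx + exp(-3*x).
Step 6. Evaluate the standard form: now -3*cos(4*x**2)/16 + 3*exp(-x) + exp(-3*x).
Answer: -3*cos(4*x**2)/16 + 3*exp(-x) + exp(-3*x).


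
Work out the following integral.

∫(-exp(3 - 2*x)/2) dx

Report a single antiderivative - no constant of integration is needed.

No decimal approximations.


Answer: exp(3 - 2*x)/4.


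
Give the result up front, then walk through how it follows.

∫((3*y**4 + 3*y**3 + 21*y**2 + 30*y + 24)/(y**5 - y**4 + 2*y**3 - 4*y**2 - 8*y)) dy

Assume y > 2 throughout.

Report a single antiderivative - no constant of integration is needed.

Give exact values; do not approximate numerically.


The answer is -3*log(y) + 5*log(y - 2) + log(y + 1) - 3*atan(y/2)/2.
Step 1. Decompose ∫((3*y**4 + 3*y**3 + 21*y**2 + 30*y + 24)/(y**5 - y**4 + 2*y**3 - 4*y**2 - 8*y)) dy by partial fractions, (3*y**4 + 3*y**3 + 21*y**2 + 30*y + 24)/(y**5 - y**4 + 2*y**3 - 4*y**2 - 8*y) = -3/(y**2 + 4) + 1/(y + 1) + 5/(y - 2) - 3/y: now ∫(-3/y) dy + ∫(5/(y - 2)) dy + ∫(1/(y + 1)) dy + ∫(-3/(y**2 + 4)) dy.
Step 2. Evaluate the standard form [assuming y > -1]: now log(y + 1) + ∫(-3/y) dy + ∫(5/(y - 2)) dy + ∫(-3/(y**2 + 4)) dy.
Step 3. Evaluate the standard form [assuming y > 0]: now -3*log(y) + log(y + 1) + ∫(5/(y - 2)) dy + ∫(-3/(y**2 + 4)) dy.
Step 4. Evaluate the standard form [assuming y > 2]: now -3*log(y) + 5*log(y - 2) + log(y + 1) + ∫(-3/(y**2 + 4)) dy.
Step 5. Evaluate the standard form: now -3*log(y) + 5*log(y - 2) + log(y + 1) - 3*atan(y/2)/2.
Answer: -3*log(y) + 5*log(y - 2) + log(y + 1) - 3*atan(y/2)/2.


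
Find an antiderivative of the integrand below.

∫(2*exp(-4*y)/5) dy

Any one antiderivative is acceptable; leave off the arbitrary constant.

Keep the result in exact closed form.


Answer: -exp(-4*y)/10.


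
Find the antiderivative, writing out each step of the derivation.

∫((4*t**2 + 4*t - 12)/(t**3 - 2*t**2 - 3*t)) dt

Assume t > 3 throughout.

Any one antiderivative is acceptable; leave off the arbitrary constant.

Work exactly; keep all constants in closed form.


Step 1. Decompose ∫((4*t**2 + 4*t - 12)/(t**3 - 2*t**2 - 3*t)) dt by partial fractions, (4*t**2 + 4*t - 12)/(t**3 - 2*t**2 - 3*t) = -3/(t + 1) + 3/(t - 3) + 4/t: now ∫(4/t) dt + ∫(3/(t - 3)) dt + ∫(-3/(t + 1)) dt.
Step 2. Evaluate the standard form [assuming t > -1]: now -3*log(t + 1) + ∫(4/t) dt + ∫(3/(t - 3)) dt.
Step 3. Evaluate the standard form [assuming t > 0]: now 4*log(t) - 3*log(t + 1) + ∫(3/(t - 3)) dt.
Step 4. Evaluate the standard form [assuming t > 3]: now 4*log(t) + 3*log(t - 3) - 3*log(t + 1).
Answer: 4*log(t) + 3*log(t - 3) - 3*log(t + 1).


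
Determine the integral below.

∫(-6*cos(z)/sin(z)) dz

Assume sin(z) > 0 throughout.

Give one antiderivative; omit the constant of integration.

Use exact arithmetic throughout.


Answer: -6*log(sin(z)).


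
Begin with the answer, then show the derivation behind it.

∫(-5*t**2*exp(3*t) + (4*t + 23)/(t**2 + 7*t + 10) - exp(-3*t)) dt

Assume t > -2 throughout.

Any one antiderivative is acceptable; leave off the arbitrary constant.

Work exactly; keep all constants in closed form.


The answer is -5*t**2*exp(3*t)/3 + 10*t*exp(3*t)/9 - 10*exp(3*t)/27 + 5*log(t + 2) - log(t + 5) + exp(-3*t)/3.
Step 1. Rewrite: now ∫(-5*t**2*exp(3*t)) dt + ∫((4*t + 23)/(t**2 + 7*t + 10)) dt + ∫(-exp(-3*t)) dt.
Step 2. Decompose ∫((4*t + 23)/(t**2 + 7*t + 10)) dt by partial fractions, (4*t + 23)/(t**2 + 7*t + 10) = -1/(t + 5) + 5/(t + 2): now ∫(-5*t**2*exp(3*t)) dt + ∫(5/(t + 2)) dt + ∫(-1/(t + 5)) dt + ∫(-exp(-3*t)) dt.
Step 3. Evaluate the standard form [assuming t > -5]: now -log(t + 5) + ∫(-5*t**2*exp(3*t)) dt + ∫(5/(t + 2)) dt + ∫(-exp(-3*t)) dt.
Step 4. Evaluate the standard form [assuming t > -2]: now 5*log(t + 2) - log(t + 5) + ∫(-5*t**2*exp(3*t)) dt + ∫(-exp(-3*t)) dt.
Step 5. Integrate ∫(-5*t**2*exp(3*t)) dt by parts with u = t**2, dv = (-5*exp(3*t)) dt, so v = -5*exp(3*t)/3: now -5*t**2*exp(3*t)/3 + 5*log(t + 2) - log(t + 5) + ∫(10*t*exp(3*t)/3) dt + ∫(-exp(-3*t)) dt.
Step 6. Integrate ∫(10*t*exp(3*t)/3) dt by parts with u = t, dv = (10*exp(3*t)/3) dt, so v = 10*exp(3*t)/9: now -5*t**2*exp(3*t)/3 + 10*t*exp(3*t)/9 + 5*log(t + 2) - log(t + 5) + ∫(-exp(-3*t)) dt + ∫(-10*exp(3*t)/9) dt.
Step 7. Evaluate the standard form: now -5*t**2*exp(3*t)/3 + 10*t*exp(3*t)/9 - 10*exp(3*t)/27 + 5*log(t + 2) - log(t + 5) + ∫(-exp(-3*t)) dt.
Step 8. Evaluate the standard form: now -5*t**2*exp(3*t)/3 + 10*t*exp(3*t)/9 - 10*exp(3*t)/27 + 5*log(t + 2) - log(t + 5) + exp(-3*t)/3.
Answer: -5*t**2*exp(3*t)/3 + 10*t*exp(3*t)/9 - 10*exp(3*t)/27 + 5*log(t + 2) - log(t + 5) + exp(-3*t)/3.


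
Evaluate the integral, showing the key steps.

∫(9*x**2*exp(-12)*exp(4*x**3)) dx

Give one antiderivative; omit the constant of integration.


Step 1. Substitute u = x**3 - 3, turning ∫(9*x**2*exp(-12)*exp(4*x**3)) dx into ∫(3*exp(4*u)) du: now ∫(3*exp(4*u)) du.
Step 2. Evaluate the standard form: now 3*exp(4*u)/4.
Step 3. Substitute back u = x**3 - 3: now 3*exp(4*x**3 - 12)/4.
Answer: 3*exp(4*x**3 - 12)/4.


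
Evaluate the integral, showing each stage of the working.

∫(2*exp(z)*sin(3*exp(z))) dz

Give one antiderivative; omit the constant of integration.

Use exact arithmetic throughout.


Step 1. Substitute u = exp(z), turning ∫(2*exp(z)*sin(3*exp(z))) dz into ∫(2*sin(3*u)) du: now ∫(2*sin(3*u)) du.
Step 2. Evaluate the standard form: now -2*cos(3*u)/3.
Step 3. Substitute back u = exp(z): now -2*cos(3*exp(z))/3.
Answer: -2*cos(3*exp(z))/3.


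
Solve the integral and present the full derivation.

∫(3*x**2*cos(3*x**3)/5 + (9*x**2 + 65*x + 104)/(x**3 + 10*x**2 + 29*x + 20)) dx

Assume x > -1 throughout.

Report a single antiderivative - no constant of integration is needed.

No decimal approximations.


Step 1. Rewrite: now ∫(3*x**2*cos(3*x**3)/5) dx + ∫((9*x**2 + 65*x + 104)/(x**3 + 10*x**2 + 29*x + 20)) dx.
Step 2. Substitute u = x**3, turning ∫(3*x**2*cos(3*x**3)/5) dx into ∫(cos(3*u)/5) du: now ∫((9*x**2 + 65*x + 104)/(x**3 + 10*x**2 + 29*x + 20)) dx + ∫(cos(3*u)/5) du.
Step 3. Evaluate the standard form: now sin(3*u)/15 + ∫((9*x**2 + 65*x + 104)/(x**3 + 10*x**2 + 29*x + 20)) dx.
Step 4. Substitute back u = x**3: now sin(3*x**3)/15 + ∫((9*x**2 + 65*x + 104)/(x**3 + 10*x**2 + 29*x + 20)) dx.
Step 5. Decompose ∫((9*x**2 + 65*x + 104)/(x**3 + 10*x**2 + 29*x + 20)) dx by partial fractions, (9*x**2 + 65*x + 104)/(x**3 + 10*x**2 + 29*x + 20) = 1/(x + 5) + 4/(x + 4) + 4/(x + 1): now sin(3*x**3)/15 + ∫(4/(x + 1)) dx + ∫(4/(x + 4)) dx + ∫(1/(x + 5)) dx.
Step 6. Evaluate the standard form [assuming x > -5]: now log(x + 5) + sin(3*x**3)/15 + ∫(4/(x + 1)) dx + ∫(4/(x + 4)) dx.
Step 7. Evaluate the standard form [assuming x > -1]: now 4*log(x + 1) + log(x + 5) + sin(3*x**3)/15 + ∫(4/(x + 4)) dx.
Step 8. Evaluate the standard form [assuming x > -4]: now 4*log(x + 1) + 4*log(x + 4) + log(x + 5) + sin(3*x**3)/15.
Answer: 4*log(x + 1) + 4*log(x + 4) + log(x + 5) + sin(3*x**3)/15.


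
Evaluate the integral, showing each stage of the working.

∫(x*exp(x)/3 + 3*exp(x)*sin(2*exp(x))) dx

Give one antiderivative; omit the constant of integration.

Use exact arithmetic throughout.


Step 1. Rewrite: now ∫(x*exp(x)/3) dx + ∫(3*exp(x)*sin(2*exp(x))) dx.
Step 2. Substitute u = exp(x), turning ∫(3*exp(x)*sin(2*exp(x))) dx into ∫(3*sin(2*u)) du: now ∫(x*exp(x)/3) dx + ∫(3*sin(2*u)) du.
Step 3. Evaluate the standard form: now -3*cos(2*u)/2 + ∫(x*exp(x)/3) dx.
Step 4. Substitute back u = exp(x): now -3*cos(2*exp(x))/2 + ∫(x*exp(x)/3) dx.
Step 5. Integrate ∫(x*exp(x)/3) dx by parts with u = x, dv = (exp(x)/3) dx, so v = exp(x)/3: now x*exp(x)/3 - 3*cos(2*exp(x))/2 + ∫(-exp(x)/3) dx.
Step 6. Evaluate the standard form: now x*exp(x)/3 - exp(x)/3 - 3*cos(2*exp(x))/2.
Answer: x*exp(x)/3 - exp(x)/3 - 3*cos(2*exp(x))/2.


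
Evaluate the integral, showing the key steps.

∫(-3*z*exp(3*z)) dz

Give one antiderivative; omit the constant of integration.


Step 1. Integrate ∫(-3*z*exp(3*z)) dz by parts with u = z, dv = (-3*exp(3*z)) dz, so v = -exp(3*z): now -z*exp(3*z) + ∫(exp(3*z)) dz.
Step 2. Evaluate the standard form: now -z*exp(3*z) + exp(3*z)/3.
Answer: -z*exp(3*z) + exp(3*z)/3.


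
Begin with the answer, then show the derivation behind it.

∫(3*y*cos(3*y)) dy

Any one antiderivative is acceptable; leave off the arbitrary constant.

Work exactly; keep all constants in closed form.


The answer is y*sin(3*y) + cos(3*y)/3.
Step 1. Integrate ∫(3*y*cos(3*y)) dy by parts with u = y, dv = (3*cos(3*y)) dy, so v = sin(3*y): now y*sin(3*y) + ∫(-sin(3*y)) dy.
Step 2. Evaluate the standard form: now y*sin(3*y) + cos(3*y)/3.
Answer: y*sin(3*y) + cos(3*y)/3.


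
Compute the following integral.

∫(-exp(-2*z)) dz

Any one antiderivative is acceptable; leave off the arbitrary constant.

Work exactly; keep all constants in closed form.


Answer: exp(-2*z)/2.


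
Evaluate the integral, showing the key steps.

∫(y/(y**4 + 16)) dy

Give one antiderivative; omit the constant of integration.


Step 1. Substitute u = y**2, turning ∫(y/(y**4 + 16)) dy into ∫(1/(2*(u**2 + 16))) du: now ∫(1/(2*(u**2 + 16))) du.
Step 2. Evaluate the standard form: now atan(u/4)/8.
Step 3. Substitute back u = y**2: now atan(y**2/4)/8.
Answer: atan(y**2/4)/8.


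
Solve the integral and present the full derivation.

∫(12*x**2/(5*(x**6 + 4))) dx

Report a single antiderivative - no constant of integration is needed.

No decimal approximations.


Step 1. Substitute u = x**3, turning ∫(12*x**2/(5*(x**6 + 4))) dx into ∫(4/(5*(u**2 + 4))) du: now ∫(4/(5*(u**2 + 4))) du.
Step 2. Evaluate the standard form: now 2*atan(u/2)/5.
Step 3. Substitute back u = x**3: now 2*atan(x**3/2)/5.
Answer: 2*atan(x**3/2)/5.


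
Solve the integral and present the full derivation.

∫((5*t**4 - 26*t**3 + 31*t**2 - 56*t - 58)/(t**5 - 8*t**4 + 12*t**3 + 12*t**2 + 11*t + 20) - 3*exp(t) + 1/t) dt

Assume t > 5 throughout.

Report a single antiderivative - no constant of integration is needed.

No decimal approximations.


Step 1. Rewrite: now ∫(1/t) dt + ∫((5*t**4 - 26*t**3 + 31*t**2 - 56*t - 58)/(t**5 - 8*t**4 + 12*t**3 + 12*t**2 + 11*t + 20)) dt + ∫(-3*exp(t)) dt.
Step 2. Decompose ∫((5*t**4 - 26*t**3 + 31*t**2 - 56*t - 58)/(t**5 - 8*t**4 + 12*t**3 + 12*t**2 + 11*t + 20)) dt by partial fractions, (5*t**4 - 26*t**3 + 31*t**2 - 56*t - 58)/(t**5 - 8*t**4 + 12*t**3 + 12*t**2 + 11*t + 20) = -3/(t**2 + 1) + 1/(t + 1) + 2/(t - 4) + 2/(t - 5): now ∫(1/t) dt + ∫(2/(t - 5)) dt + ∫(2/(t - 4)) dt + ∫(1/(t + 1)) dt + ∫(-3/(t**2 + 1)) dt + ∫(-3*exp(t)) dt.
Step 3. Evaluate the standard form [assuming t > 4]: now 2*log(t - 4) + ∫(1/t) dt + ∫(2/(t - 5)) dt + ∫(1/(t + 1)) dt + ∫(-3/(t**2 + 1)) dt + ∫(-3*exp(t)) dt.
Step 4. Evaluate the standard form [assuming t > 5]: now 2*log(t - 5) + 2*log(t - 4) + ∫(1/t) dt + ∫(1/(t + 1)) dt + ∫(-3/(t**2 + 1)) dt + ∫(-3*exp(t)) dt.
Step 5. Evaluate the standard form [assuming t > -1]: now 2*log(t - 5) + 2*log(t - 4) + log(t + 1) + ∫(1/t) dt + ∫(-3/(t**2 + 1)) dt + ∫(-3*exp(t)) dt.
Step 6. Evaluate the standard form: now 2*log(t - 5) + 2*log(t - 4) + log(t + 1) - 3*atan(t) + ∫(1/t) dt + ∫(-3*exp(t)) dt.
Step 7. Evaluate the standard form [assuming t > 0]: now log(t) + 2*log(t - 5) + 2*log(t - 4) + log(t + 1) - 3*atan(t) + ∫(-3*exp(t)) dt.
Step 8. Evaluate the standard form: now -3*exp(t) + log(t) + 2*log(t - 5) + 2*log(t - 4) + log(t + 1) - 3*atan(t).
Answer: -3*exp(t) + log(t) + 2*log(t - 5) + 2*log(t - 4) + log(t + 1) - 3*atan(t).
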